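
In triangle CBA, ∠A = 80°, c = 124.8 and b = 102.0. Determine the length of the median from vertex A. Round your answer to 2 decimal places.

By the law of cosines, a² = c² + b² − 2·c·b·cos A = 21558, so a ≈ 146.83.
Median from A: ½√(2·c² + 2·b² − a²) ≈ 87.178.

m_A ≈ 87.18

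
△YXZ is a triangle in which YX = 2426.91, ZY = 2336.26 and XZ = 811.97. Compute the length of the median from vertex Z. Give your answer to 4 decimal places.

m_Z ≈ 1259.4562

Median from Z: ½√(2·XZ² + 2·ZY² − YX²) ≈ 1259.5.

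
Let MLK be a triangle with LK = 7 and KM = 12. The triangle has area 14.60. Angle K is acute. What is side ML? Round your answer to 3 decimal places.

5.956

From area = ½·LK·KM·sin K, we get sin K = 2·area/(LK·KM) ≈ 0.34762.
Taking the acute solution, ∠K ≈ 20.34°.
Law of cosines then gives ML ≈ 5.9563.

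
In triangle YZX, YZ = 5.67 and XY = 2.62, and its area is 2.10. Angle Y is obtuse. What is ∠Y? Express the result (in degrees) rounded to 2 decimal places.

163.58

From area = ½·XY·YZ·sin Y, we get sin Y = 2·area/(XY·YZ) ≈ 0.28273.
Taking the obtuse solution, ∠Y ≈ 163.58°.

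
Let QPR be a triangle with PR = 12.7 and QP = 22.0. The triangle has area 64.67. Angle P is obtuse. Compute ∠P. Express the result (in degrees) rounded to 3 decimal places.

∠P ≈ 152.424°

From area = ½·QP·PR·sin P, we get sin P = 2·area/(QP·PR) ≈ 0.46292.
Taking the obtuse solution, ∠P ≈ 152.42°.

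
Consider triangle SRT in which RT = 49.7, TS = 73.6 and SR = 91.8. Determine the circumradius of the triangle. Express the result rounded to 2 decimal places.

By the law of cosines, cos S = (TS² + SR² − RT²) / (2·TS·SR) ≈ 0.84172, so ∠S ≈ 0.570 rad.
Circumradius = RT/(2 sin S) ≈ 46.026.

46.03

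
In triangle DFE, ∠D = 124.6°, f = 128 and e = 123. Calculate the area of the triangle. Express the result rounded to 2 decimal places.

area ≈ 6479.73

Area = ½·f·e·sin D ≈ 6479.7.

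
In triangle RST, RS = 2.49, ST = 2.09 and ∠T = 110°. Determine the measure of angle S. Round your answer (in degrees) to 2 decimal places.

17.93

Law of sines: sin R = ST·sin T/RS ≈ 0.78874.
Since RS ≥ ST, only the acute value applies: ∠R ≈ 52.07°.
Then ∠S = 180° − ∠T − ∠R ≈ 17.93°.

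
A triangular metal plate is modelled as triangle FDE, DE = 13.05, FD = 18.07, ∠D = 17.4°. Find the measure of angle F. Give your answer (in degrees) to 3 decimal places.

By the law of cosines, EF² = FD² + DE² − 2·FD·DE·cos D = 46.782, so EF ≈ 6.8397.
Law of cosines again: cos F = (EF² + FD² − DE²)/(2·EF·FD) ≈ 0.82126, so ∠F ≈ 34.79°.

34.789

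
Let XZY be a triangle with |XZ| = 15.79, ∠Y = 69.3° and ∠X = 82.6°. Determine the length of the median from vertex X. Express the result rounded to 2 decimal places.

The third angle is ∠Z = 180° − ∠Y − ∠X = 28.10°.
Law of sines: |ZY| = |XZ|·sin X/sin Y ≈ 16.739.
Law of sines: |YX| = |XZ|·sin Z/sin Y ≈ 7.9505.
Median from X: ½√(2·|YX|² + 2·|XZ|² − |ZY|²) ≈ 9.2854.

m_X ≈ 9.29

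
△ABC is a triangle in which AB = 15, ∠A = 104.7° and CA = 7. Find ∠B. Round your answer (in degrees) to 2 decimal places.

By the law of cosines, BC² = CA² + AB² − 2·CA·AB·cos A = 327.29, so BC ≈ 18.091.
Law of cosines again: cos B = (AB² + BC² − CA²)/(2·AB·BC) ≈ 0.92732, so ∠B ≈ 21.98°.

∠B ≈ 21.98°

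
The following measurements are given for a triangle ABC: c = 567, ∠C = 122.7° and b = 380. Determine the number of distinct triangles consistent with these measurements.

1

b·sin C = 380·sin(122.7°) ≈ 319.8.
Since ∠C is not acute, a triangle exists only if c > b; here c > b, so there is exactly one triangle.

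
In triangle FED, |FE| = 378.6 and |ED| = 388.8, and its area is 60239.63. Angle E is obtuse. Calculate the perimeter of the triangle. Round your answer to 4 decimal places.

1448.3172

From area = ½·|FE|·|ED|·sin E, we get sin E = 2·area/(|FE|·|ED|) ≈ 0.81848.
Taking the obtuse solution, ∠E ≈ 125.07°.
Law of cosines then gives |DF| ≈ 680.92.
Perimeter = 388.8 + 680.92 + 378.6 = 1448.3.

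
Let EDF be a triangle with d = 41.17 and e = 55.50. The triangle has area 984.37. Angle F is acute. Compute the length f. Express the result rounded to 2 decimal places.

49.56

From area = ½·e·d·sin F, we get sin F = 2·area/(e·d) ≈ 0.86162.
Taking the acute solution, ∠F ≈ 59.50°.
Law of cosines then gives f ≈ 49.555.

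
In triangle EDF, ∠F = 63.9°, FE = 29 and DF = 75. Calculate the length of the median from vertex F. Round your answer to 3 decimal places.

m_F ≈ 45.770

By the law of cosines, ED² = DF² + FE² − 2·DF·FE·cos F = 4552.3, so ED ≈ 67.47.
Median from F: ½√(2·DF² + 2·FE² − ED²) ≈ 45.77.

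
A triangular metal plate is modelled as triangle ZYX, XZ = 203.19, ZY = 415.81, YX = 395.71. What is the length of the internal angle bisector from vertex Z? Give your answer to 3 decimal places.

223.519

By the law of cosines, cos Z = (XZ² + ZY² − YX²) / (2·XZ·ZY) ≈ 0.34086, so ∠Z ≈ 70.07°.
The bisector from Z has length 2·XZ·ZY·cos(∠Z/2)/(XZ+ZY) ≈ 223.52.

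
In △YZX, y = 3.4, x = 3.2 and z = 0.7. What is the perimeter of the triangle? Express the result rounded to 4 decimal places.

Perimeter = 3.4 + 0.7 + 3.2 = 7.3.

perimeter ≈ 7.3000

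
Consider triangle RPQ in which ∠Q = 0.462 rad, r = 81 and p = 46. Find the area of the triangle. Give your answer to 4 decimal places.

area ≈ 830.4124

Area = ½·r·p·sin Q ≈ 830.41.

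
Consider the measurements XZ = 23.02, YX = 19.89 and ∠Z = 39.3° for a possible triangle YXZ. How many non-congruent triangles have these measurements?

2

XZ·sin Z = 23.02·sin(39.3°) ≈ 14.58.
Since XZ sin Z < YX < XZ (14.58 < 19.89 < 23.02), two triangles exist.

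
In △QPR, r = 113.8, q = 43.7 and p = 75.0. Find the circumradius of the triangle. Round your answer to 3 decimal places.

100.998

By the law of cosines, cos Q = (p² + r² − q²) / (2·p·r) ≈ 0.97632, so ∠Q ≈ 0.218 rad.
Circumradius = q/(2 sin Q) ≈ 101.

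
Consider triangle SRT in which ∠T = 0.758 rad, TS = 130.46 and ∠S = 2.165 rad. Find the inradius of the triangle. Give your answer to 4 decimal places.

r ≈ 42.8839

The third angle is ∠R = π − ∠T − ∠S = 0.219 rad.
Law of sines: RT = TS·sin S/sin R ≈ 498.48.
Law of sines: SR = TS·sin T/sin R ≈ 413.58.
Area = ½·TS·RT·sin T ≈ 22354.
Semiperimeter s = (498.48+130.46+413.58)/2 = 521.26.
Inradius = area/s = 22354/521.26 ≈ 42.884.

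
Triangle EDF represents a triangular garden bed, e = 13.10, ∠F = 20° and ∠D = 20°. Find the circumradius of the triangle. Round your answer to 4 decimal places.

The third angle is ∠E = 180° − ∠D − ∠F = 140.00°.
Law of sines: d = e·sin D/sin E ≈ 6.9704.
Law of sines: f = e·sin F/sin E ≈ 6.9704.
Circumradius = e/(2 sin E) ≈ 10.19.

10.1900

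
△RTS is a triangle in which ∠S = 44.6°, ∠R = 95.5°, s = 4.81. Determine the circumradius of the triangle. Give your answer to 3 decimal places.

3.425

The third angle is ∠T = 180° − ∠S − ∠R = 39.90°.
Law of sines: r = s·sin R/sin S ≈ 6.8188.
Law of sines: t = s·sin T/sin S ≈ 4.3942.
Circumradius = s/(2 sin S) ≈ 3.4252.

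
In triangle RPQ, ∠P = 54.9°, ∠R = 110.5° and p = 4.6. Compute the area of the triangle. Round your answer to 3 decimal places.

area ≈ 3.053

The third angle is ∠Q = 180° − ∠R − ∠P = 14.60°.
Law of sines: r = p·sin R/sin P ≈ 5.2664.
Law of sines: q = p·sin Q/sin P ≈ 1.4172.
Area = ½·p·r·sin Q ≈ 3.0532.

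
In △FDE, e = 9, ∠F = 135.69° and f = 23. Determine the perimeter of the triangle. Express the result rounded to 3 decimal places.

Law of sines: sin E = e·sin F/f ≈ 0.27334.
Since f ≥ e, only the acute value applies: ∠E ≈ 15.86°.
Then ∠D = 180° − ∠F − ∠E ≈ 28.45°.
Law of sines gives d = f·sin D/sin F ≈ 15.684.
Semiperimeter s = (23+15.684+9)/2 = 23.842.
Perimeter = 23 + 15.684 + 9 = 47.684.

47.684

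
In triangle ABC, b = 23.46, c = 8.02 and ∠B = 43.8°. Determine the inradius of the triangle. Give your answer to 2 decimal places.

2.64

Law of sines: sin C = c·sin B/b ≈ 0.23662.
Since b ≥ c, only the acute value applies: ∠C ≈ 13.69°.
Then ∠A = 180° − ∠B − ∠C ≈ 122.51°.
Law of sines gives a = b·sin A/sin B ≈ 28.582.
Area = ½·b·c·sin A ≈ 79.33.
Semiperimeter s = (28.582+23.46+8.02)/2 = 30.031.
Inradius = area/s = 79.33/30.031 ≈ 2.6416.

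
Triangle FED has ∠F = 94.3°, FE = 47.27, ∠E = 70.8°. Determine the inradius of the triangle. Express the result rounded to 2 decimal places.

20.25

The third angle is ∠D = 180° − ∠F − ∠E = 14.90°.
Law of sines: ED = FE·sin F/sin D ≈ 183.32.
Law of sines: DF = FE·sin E/sin D ≈ 173.61.
Area = ½·FE·ED·sin E ≈ 4091.7.
Semiperimeter s = (183.32+173.61+47.27)/2 = 202.1.
Inradius = area/s = 4091.7/202.1 ≈ 20.246.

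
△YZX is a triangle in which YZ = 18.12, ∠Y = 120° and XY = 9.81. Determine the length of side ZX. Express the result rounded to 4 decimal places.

By the law of cosines, ZX² = XY² + YZ² − 2·XY·YZ·cos Y = 602.33, so ZX ≈ 24.542.

24.5424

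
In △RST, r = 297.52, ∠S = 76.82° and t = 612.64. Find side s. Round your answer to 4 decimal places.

By the law of cosines, s² = t² + r² − 2·t·r·cos S = 3.8073e+05, so s ≈ 617.03.

617.0296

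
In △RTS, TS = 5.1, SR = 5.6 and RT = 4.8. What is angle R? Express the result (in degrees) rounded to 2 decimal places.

∠R ≈ 58.12°

By the law of cosines, cos R = (SR² + RT² − TS²) / (2·SR·RT) ≈ 0.52809, so ∠R ≈ 58.12°.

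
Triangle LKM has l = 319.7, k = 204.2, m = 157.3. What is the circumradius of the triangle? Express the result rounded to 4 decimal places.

R ≈ 192.4346

By the law of cosines, cos L = (k² + m² − l²) / (2·k·m) ≈ -0.55676, so ∠L ≈ 123.83°.
Circumradius = l/(2 sin L) ≈ 192.43.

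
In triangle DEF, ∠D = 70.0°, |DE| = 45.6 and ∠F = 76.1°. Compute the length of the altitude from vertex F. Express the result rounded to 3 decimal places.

The third angle is ∠E = 180° − ∠F − ∠D = 33.90°.
Law of sines: |EF| = |DE|·sin D/sin F ≈ 44.143.
Law of sines: |FD| = |DE|·sin E/sin F ≈ 26.2.
Area = ½·|DE|·|EF|·sin E ≈ 561.34.
The altitude from F has length 2·area/|DE| ≈ 24.62.

24.620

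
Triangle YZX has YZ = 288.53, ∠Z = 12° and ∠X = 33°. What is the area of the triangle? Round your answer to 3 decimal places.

The third angle is ∠Y = 180° − ∠Z − ∠X = 135.00°.
Law of sines: ZX = YZ·sin Y/sin X ≈ 374.6.
Law of sines: XY = YZ·sin Z/sin X ≈ 110.14.
Area = ½·YZ·ZX·sin Z ≈ 11236.

11235.880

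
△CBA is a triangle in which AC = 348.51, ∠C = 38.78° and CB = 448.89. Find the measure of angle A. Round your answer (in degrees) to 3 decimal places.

By the law of cosines, BA² = AC² + CB² − 2·AC·CB·cos C = 79050, so BA ≈ 281.16.
Law of cosines again: cos A = (BA² + AC² − CB²)/(2·BA·AC) ≈ -0.00507, so ∠A ≈ 90.29°.

90.290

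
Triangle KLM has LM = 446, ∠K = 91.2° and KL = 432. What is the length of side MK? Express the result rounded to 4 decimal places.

102.1907

Law of sines: sin M = KL·sin K/LM ≈ 0.96840.
Since LM ≥ KL, only the acute value applies: ∠M ≈ 75.56°.
Then ∠L = 180° − ∠K − ∠M ≈ 13.24°.
Law of sines gives MK = LM·sin L/sin K ≈ 102.19.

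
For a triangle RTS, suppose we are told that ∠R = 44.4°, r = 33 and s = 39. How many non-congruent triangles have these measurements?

s·sin R = 39·sin(44.4°) ≈ 27.29.
Since s sin R < r < s (27.29 < 33 < 39), two triangles exist.

2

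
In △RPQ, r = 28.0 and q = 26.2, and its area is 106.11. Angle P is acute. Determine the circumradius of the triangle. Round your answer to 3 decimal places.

14.039

From area = ½·q·r·sin P, we get sin P = 2·area/(q·r) ≈ 0.28929.
Taking the acute solution, ∠P ≈ 16.82°.
Law of cosines then gives p ≈ 8.1224.
Circumradius = p/(2 sin P) ≈ 14.039.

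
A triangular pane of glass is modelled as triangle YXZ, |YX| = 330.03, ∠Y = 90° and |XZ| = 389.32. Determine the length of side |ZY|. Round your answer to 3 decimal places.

206.519

Law of sines: sin Z = |YX|·sin Y/|XZ| ≈ 0.84771.
Since |XZ| ≥ |YX|, only the acute value applies: ∠Z ≈ 57.96°.
Then ∠X = 180° − ∠Y − ∠Z ≈ 32.04°.
Law of sines gives |ZY| = |XZ|·sin X/sin Y ≈ 206.52.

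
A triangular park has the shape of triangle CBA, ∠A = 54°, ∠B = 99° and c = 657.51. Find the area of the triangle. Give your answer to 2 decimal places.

380456.96

The third angle is ∠C = 180° − ∠B − ∠A = 27.00°.
Law of sines: b = c·sin B/sin C ≈ 1430.5.
Law of sines: a = c·sin A/sin C ≈ 1171.7.
Area = ½·c·b·sin A ≈ 3.8046e+05.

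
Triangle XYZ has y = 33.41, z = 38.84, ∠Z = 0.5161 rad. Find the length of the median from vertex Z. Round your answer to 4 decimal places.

m_Z ≈ 47.3647

Law of sines: sin Y = y·sin Z/z ≈ 0.42450.
Since z ≥ y, only the acute value applies: ∠Y ≈ 0.4384 rad.
Then ∠X = π − ∠Z − ∠Y ≈ 2.1871 rad.
Law of sines gives x = z·sin X/sin Z ≈ 64.225.
Median from Z: ½√(2·x² + 2·y² − z²) ≈ 47.365.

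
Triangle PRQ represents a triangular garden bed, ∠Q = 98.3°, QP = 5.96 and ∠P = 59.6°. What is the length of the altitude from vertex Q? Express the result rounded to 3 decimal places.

5.141

The third angle is ∠R = 180° − ∠Q − ∠P = 22.10°.
Law of sines: RQ = QP·sin P/sin R ≈ 13.664.
Law of sines: PR = QP·sin Q/sin R ≈ 15.676.
Area = ½·QP·RQ·sin Q ≈ 40.291.
The altitude from Q has length 2·area/PR ≈ 5.1406.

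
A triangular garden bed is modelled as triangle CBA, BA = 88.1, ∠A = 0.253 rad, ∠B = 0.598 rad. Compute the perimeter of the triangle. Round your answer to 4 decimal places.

The third angle is ∠C = π − ∠B − ∠A = 2.291 rad.
Law of sines: AC = BA·sin B/sin C ≈ 65.962.
Law of sines: CB = BA·sin A/sin C ≈ 29.327.
Semiperimeter s = (88.1+65.962+29.327)/2 = 91.695.
Perimeter = 88.1 + 65.962 + 29.327 = 183.39.

183.3892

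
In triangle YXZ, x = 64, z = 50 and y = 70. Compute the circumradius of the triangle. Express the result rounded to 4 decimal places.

By the law of cosines, cos Y = (x² + z² − y²) / (2·x·z) ≈ 0.26500, so ∠Y ≈ 74.63°.
Circumradius = y/(2 sin Y) ≈ 36.298.

36.2977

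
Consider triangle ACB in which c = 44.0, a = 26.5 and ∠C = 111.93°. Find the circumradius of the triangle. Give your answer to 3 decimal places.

23.716

Law of sines: sin A = a·sin C/c ≈ 0.55869.
Since c ≥ a, only the acute value applies: ∠A ≈ 33.97°.
Then ∠B = 180° − ∠C − ∠A ≈ 34.10°.
Law of sines gives b = c·sin B/sin C ≈ 26.595.
Circumradius = c/(2 sin C) ≈ 23.716.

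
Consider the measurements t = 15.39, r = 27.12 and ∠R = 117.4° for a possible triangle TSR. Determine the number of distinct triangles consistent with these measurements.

t·sin R = 15.39·sin(117.4°) ≈ 13.66.
Since ∠R is not acute, a triangle exists only if r > t; here r > t, so there is exactly one triangle.

1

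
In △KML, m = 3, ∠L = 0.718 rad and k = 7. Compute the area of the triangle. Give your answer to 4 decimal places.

Area = ½·k·m·sin L ≈ 6.9077.

area ≈ 6.9077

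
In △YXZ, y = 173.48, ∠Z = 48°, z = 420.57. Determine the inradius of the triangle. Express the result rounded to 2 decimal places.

Law of sines: sin Y = y·sin Z/z ≈ 0.30654.
Since z ≥ y, only the acute value applies: ∠Y ≈ 17.85°.
Then ∠X = 180° − ∠Z − ∠Y ≈ 114.15°.
Law of sines gives x = z·sin X/sin Z ≈ 516.4.
Area = ½·z·y·sin X ≈ 33288.
Semiperimeter s = (173.48+516.4+420.57)/2 = 555.23.
Inradius = area/s = 33288/555.23 ≈ 59.953.

r ≈ 59.95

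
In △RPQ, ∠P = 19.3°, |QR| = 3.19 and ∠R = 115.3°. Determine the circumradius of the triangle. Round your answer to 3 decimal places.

4.826

The third angle is ∠Q = 180° − ∠R − ∠P = 45.40°.
Law of sines: |PQ| = |QR|·sin R/sin P ≈ 8.7259.
Law of sines: |RP| = |QR|·sin Q/sin P ≈ 6.8722.
Circumradius = |QR|/(2 sin P) ≈ 4.8258.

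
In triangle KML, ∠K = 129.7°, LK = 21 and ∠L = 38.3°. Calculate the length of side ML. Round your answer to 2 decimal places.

77.71

The third angle is ∠M = 180° − ∠L − ∠K = 12.00°.
Law of sines: ML = LK·sin K/sin M ≈ 77.713.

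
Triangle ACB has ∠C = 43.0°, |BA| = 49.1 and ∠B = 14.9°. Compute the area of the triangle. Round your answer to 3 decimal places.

area ≈ 384.993

The third angle is ∠A = 180° − ∠C − ∠B = 122.10°.
Law of sines: |CB| = |BA|·sin A/sin C ≈ 60.988.
Law of sines: |AC| = |BA|·sin B/sin C ≈ 18.512.
Area = ½·|BA|·|CB|·sin B ≈ 384.99.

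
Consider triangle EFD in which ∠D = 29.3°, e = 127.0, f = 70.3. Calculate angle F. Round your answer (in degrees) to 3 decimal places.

By the law of cosines, d² = e² + f² − 2·e·f·cos D = 5499.2, so d ≈ 74.157.
Law of cosines again: cos F = (d² + e² − f²)/(2·d·e) ≈ 0.88587, so ∠F ≈ 27.64°.

∠F ≈ 27.641°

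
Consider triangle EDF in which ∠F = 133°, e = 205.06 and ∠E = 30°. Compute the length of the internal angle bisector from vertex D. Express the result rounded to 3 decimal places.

The third angle is ∠D = 180° − ∠F − ∠E = 17.00°.
Law of sines: d = e·sin D/sin E ≈ 119.91.
Law of sines: f = e·sin F/sin E ≈ 299.94.
The bisector from D has length 2·f·e·cos(∠D/2)/(f+e) ≈ 240.91.

t_D ≈ 240.912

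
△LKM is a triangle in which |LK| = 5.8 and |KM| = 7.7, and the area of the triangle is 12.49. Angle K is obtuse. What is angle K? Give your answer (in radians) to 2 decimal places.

From area = ½·|LK|·|KM|·sin K, we get sin K = 2·area/(|LK|·|KM|) ≈ 0.55934.
Taking the obtuse solution, ∠K ≈ 2.548 rad.

2.55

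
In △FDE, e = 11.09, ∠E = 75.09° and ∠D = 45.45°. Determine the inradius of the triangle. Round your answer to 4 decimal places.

The third angle is ∠F = 180° − ∠D − ∠E = 59.46°.
Law of sines: f = e·sin F/sin E ≈ 9.8843.
Law of sines: d = e·sin D/sin E ≈ 8.1785.
Area = ½·e·f·sin D ≈ 39.059.
Semiperimeter s = (9.8843+8.1785+11.09)/2 = 14.576.
Inradius = area/s = 39.059/14.576 ≈ 2.6796.

2.6796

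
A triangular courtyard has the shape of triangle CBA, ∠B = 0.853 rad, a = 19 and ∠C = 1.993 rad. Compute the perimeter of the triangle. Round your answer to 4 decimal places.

perimeter ≈ 127.6259

The third angle is ∠A = π − ∠C − ∠B = 0.296 rad.
Law of sines: c = a·sin C/sin A ≈ 59.496.
Law of sines: b = a·sin B/sin A ≈ 49.13.
Semiperimeter s = (59.496+49.13+19)/2 = 63.813.
Perimeter = 59.496 + 49.13 + 19 = 127.63.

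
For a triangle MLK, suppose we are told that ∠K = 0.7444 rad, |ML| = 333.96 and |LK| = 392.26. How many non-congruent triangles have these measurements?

2

|LK|·sin K = 392.26·sin(0.7444 rad) ≈ 265.8.
Since |LK| sin K < |ML| < |LK| (265.8 < 333.96 < 392.26), two triangles exist.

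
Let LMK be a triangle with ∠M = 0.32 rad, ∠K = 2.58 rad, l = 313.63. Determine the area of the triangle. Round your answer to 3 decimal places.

34436.191

The third angle is ∠L = π − ∠M − ∠K = 0.242 rad.
Law of sines: m = l·sin M/sin L ≈ 412.36.
Law of sines: k = l·sin K/sin L ≈ 698.1.
Area = ½·l·m·sin K ≈ 34436.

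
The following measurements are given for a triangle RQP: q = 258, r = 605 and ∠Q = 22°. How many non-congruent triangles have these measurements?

r·sin Q = 605·sin(22°) ≈ 226.6.
Since r sin Q < q < r (226.6 < 258 < 605), two triangles exist.

2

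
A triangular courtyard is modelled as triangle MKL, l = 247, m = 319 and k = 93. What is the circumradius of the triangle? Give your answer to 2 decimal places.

222.97

By the law of cosines, cos M = (k² + l² − m²) / (2·k·l) ≈ -0.69877, so ∠M ≈ 134.33°.
Circumradius = m/(2 sin M) ≈ 222.97.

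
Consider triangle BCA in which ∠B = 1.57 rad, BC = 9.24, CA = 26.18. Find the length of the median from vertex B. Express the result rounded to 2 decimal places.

Law of sines: sin A = BC·sin B/CA ≈ 0.35294.
Since CA ≥ BC, only the acute value applies: ∠A ≈ 0.361 rad.
Then ∠C = π − ∠B − ∠A ≈ 1.211 rad.
Law of sines gives AB = CA·sin C/sin B ≈ 24.503.
Median from B: ½√(2·AB² + 2·BC² − CA²) ≈ 13.097.

m_B ≈ 13.10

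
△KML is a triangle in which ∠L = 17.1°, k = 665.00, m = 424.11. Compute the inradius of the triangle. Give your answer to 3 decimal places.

60.218

By the law of cosines, l² = k² + m² − 2·k·m·cos L = 82964, so l ≈ 288.03.
Area = ½·k·m·sin L ≈ 41465.
Semiperimeter s = (665+424.11+288.03)/2 = 688.57.
Inradius = area/s = 41465/688.57 ≈ 60.218.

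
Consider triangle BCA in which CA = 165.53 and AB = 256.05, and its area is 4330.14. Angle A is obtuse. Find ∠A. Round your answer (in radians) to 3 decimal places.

∠A ≈ 2.936 rad

From area = ½·CA·AB·sin A, we get sin A = 2·area/(CA·AB) ≈ 0.20433.
Taking the obtuse solution, ∠A ≈ 2.9358 rad.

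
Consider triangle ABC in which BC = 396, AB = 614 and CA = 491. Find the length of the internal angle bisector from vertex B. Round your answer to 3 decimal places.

By the law of cosines, cos B = (AB² + BC² − CA²) / (2·AB·BC) ≈ 0.60197, so ∠B ≈ 52.99°.
The bisector from B has length 2·AB·BC·cos(∠B/2)/(AB+BC) ≈ 430.91.

430.908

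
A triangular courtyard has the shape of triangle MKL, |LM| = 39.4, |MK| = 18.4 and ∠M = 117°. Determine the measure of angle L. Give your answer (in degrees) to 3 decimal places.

By the law of cosines, |KL|² = |LM|² + |MK|² − 2·|LM|·|MK|·cos M = 2549.2, so |KL| ≈ 50.489.
Law of cosines again: cos L = (|KL|² + |LM|² − |MK|²)/(2·|KL|·|LM|) ≈ 0.94581, so ∠L ≈ 18.95°.

18.948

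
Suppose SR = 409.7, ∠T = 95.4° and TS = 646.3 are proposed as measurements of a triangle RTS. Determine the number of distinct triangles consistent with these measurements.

0

TS·sin T = 646.3·sin(95.4°) ≈ 643.4.
Since ∠T is not acute, a triangle exists only if SR > TS; here SR ≤ TS, so there is no triangle.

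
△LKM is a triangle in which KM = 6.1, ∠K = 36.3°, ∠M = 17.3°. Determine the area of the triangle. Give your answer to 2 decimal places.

The third angle is ∠L = 180° − ∠K − ∠M = 126.40°.
Law of sines: ML = KM·sin K/sin L ≈ 4.4867.
Law of sines: LK = KM·sin M/sin L ≈ 2.2537.
Area = ½·KM·ML·sin M ≈ 4.0694.

area ≈ 4.07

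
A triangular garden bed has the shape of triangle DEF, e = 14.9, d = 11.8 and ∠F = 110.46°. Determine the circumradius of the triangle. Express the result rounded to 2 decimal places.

By the law of cosines, f² = d² + e² − 2·d·e·cos F = 484.17, so f ≈ 22.004.
Area = ½·d·e·sin F ≈ 82.364.
Circumradius = f/(2 sin F) ≈ 11.743.

R ≈ 11.74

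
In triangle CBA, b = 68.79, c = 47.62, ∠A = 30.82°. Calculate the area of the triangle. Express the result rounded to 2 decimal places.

Area = ½·c·b·sin A ≈ 839.16.

area ≈ 839.16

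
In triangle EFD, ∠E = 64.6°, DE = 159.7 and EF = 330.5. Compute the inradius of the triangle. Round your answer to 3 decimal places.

r ≈ 60.407

By the law of cosines, FD² = DE² + EF² − 2·DE·EF·cos E = 89455, so FD ≈ 299.09.
Area = ½·DE·EF·sin E ≈ 23839.
Semiperimeter s = (299.09+159.7+330.5)/2 = 394.65.
Inradius = area/s = 23839/394.65 ≈ 60.407.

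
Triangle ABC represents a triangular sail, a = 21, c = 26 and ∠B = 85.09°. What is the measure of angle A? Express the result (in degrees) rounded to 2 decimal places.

By the law of cosines, b² = c² + a² − 2·c·a·cos B = 1023.5, so b ≈ 31.993.
Law of cosines again: cos A = (b² + c² − a²)/(2·b·c) ≈ 0.75650, so ∠A ≈ 40.84°.

40.84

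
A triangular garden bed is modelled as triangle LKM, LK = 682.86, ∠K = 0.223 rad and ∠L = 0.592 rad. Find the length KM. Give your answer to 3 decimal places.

The third angle is ∠M = π − ∠L − ∠K = 2.327 rad.
Law of sines: KM = LK·sin L/sin M ≈ 523.62.

523.619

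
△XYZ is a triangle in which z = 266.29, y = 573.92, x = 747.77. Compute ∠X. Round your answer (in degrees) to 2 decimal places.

By the law of cosines, cos X = (y² + z² − x²) / (2·y·z) ≈ -0.51975, so ∠X ≈ 121.32°.

121.32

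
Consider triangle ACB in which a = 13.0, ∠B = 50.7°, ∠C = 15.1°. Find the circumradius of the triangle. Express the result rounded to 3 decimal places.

The third angle is ∠A = 180° − ∠C − ∠B = 114.20°.
Law of sines: c = a·sin C/sin A ≈ 3.7128.
Law of sines: b = a·sin B/sin A ≈ 11.029.
Circumradius = a/(2 sin A) ≈ 7.1263.

R ≈ 7.126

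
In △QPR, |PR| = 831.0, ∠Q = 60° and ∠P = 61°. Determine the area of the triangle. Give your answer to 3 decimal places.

The third angle is ∠R = 180° − ∠Q − ∠P = 59.00°.
Law of sines: |RQ| = |PR|·sin P/sin Q ≈ 839.25.
Law of sines: |QP| = |PR|·sin R/sin Q ≈ 822.5.
Area = ½·|PR|·|RQ|·sin R ≈ 2.989e+05.

298900.247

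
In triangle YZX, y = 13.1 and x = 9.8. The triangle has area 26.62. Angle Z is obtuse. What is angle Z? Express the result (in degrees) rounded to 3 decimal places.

From area = ½·x·y·sin Z, we get sin Z = 2·area/(x·y) ≈ 0.41471.
Taking the obtuse solution, ∠Z ≈ 155.50°.

∠Z ≈ 155.499°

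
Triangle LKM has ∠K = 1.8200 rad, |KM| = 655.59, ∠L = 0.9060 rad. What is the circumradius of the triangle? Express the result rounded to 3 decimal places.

416.490

The third angle is ∠M = π − ∠L − ∠K = 0.4156 rad.
Law of sines: |ML| = |KM|·sin K/sin L ≈ 807.25.
Law of sines: |LK| = |KM|·sin M/sin L ≈ 336.3.
Circumradius = |KM|/(2 sin L) ≈ 416.49.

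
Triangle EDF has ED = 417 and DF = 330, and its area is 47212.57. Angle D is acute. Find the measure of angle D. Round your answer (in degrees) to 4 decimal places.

From area = ½·ED·DF·sin D, we get sin D = 2·area/(ED·DF) ≈ 0.68618.
Taking the acute solution, ∠D ≈ 43.33°.

∠D ≈ 43.3284°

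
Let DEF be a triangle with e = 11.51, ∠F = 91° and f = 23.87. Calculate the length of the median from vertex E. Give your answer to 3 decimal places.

Law of sines: sin E = e·sin F/f ≈ 0.48212.
Since f ≥ e, only the acute value applies: ∠E ≈ 28.82°.
Then ∠D = 180° − ∠F − ∠E ≈ 60.18°.
Law of sines gives d = f·sin D/sin F ≈ 20.712.
Median from E: ½√(2·f² + 2·d² − e²) ≈ 21.593.

m_E ≈ 21.593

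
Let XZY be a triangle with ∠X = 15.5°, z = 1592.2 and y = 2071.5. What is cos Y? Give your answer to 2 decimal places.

cos Y ≈ -0.59

By the law of cosines, x² = z² + y² − 2·z·y·cos X = 4.6964e+05, so x ≈ 685.3.
Law of cosines again: cos Y = (x² + z² − y²)/(2·x·z) ≈ -0.58946, so ∠Y ≈ 126.12°.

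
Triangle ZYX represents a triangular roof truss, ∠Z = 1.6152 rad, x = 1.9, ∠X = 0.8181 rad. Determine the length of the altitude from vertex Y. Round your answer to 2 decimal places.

h_Y ≈ 1.90

The third angle is ∠Y = π − ∠X − ∠Z = 0.7083 rad.
Law of sines: z = x·sin Z/sin X ≈ 2.6007.
Law of sines: y = x·sin Y/sin X ≈ 1.6935.
Area = ½·x·z·sin Y ≈ 1.6073.
The altitude from Y has length 2·area/y ≈ 1.8981.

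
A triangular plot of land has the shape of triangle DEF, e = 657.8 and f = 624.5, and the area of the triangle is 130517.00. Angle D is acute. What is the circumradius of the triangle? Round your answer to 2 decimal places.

R ≈ 341.45

From area = ½·e·f·sin D, we get sin D = 2·area/(e·f) ≈ 0.63543.
Taking the acute solution, ∠D ≈ 39.45°.
Law of cosines then gives d ≈ 433.94.
Circumradius = d/(2 sin D) ≈ 341.45.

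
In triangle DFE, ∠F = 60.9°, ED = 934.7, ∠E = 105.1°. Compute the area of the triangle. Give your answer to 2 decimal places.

The third angle is ∠D = 180° − ∠F − ∠E = 14.00°.
Law of sines: FE = ED·sin D/sin F ≈ 258.79.
Law of sines: DF = ED·sin E/sin F ≈ 1032.8.
Area = ½·ED·FE·sin E ≈ 1.1677e+05.

area ≈ 116770.03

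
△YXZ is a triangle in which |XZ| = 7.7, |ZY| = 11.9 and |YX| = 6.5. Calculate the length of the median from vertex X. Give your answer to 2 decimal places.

3.92

Median from X: ½√(2·|YX|² + 2·|XZ|² − |ZY|²) ≈ 3.9201.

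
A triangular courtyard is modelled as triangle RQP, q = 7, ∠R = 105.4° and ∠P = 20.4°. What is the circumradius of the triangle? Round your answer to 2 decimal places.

4.32

The third angle is ∠Q = 180° − ∠P − ∠R = 54.20°.
Law of sines: r = q·sin R/sin Q ≈ 8.3208.
Law of sines: p = q·sin P/sin Q ≈ 3.0084.
Circumradius = q/(2 sin Q) ≈ 4.3153.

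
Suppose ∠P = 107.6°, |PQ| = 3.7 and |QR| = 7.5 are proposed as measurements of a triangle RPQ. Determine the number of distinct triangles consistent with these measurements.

1

|PQ|·sin P = 3.7·sin(107.6°) ≈ 3.527.
Since ∠P is not acute, a triangle exists only if |QR| > |PQ|; here |QR| > |PQ|, so there is exactly one triangle.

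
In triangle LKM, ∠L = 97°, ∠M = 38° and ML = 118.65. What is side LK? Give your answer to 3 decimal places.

The third angle is ∠K = 180° − ∠M − ∠L = 45.00°.
Law of sines: LK = ML·sin M/sin K ≈ 103.31.

103.306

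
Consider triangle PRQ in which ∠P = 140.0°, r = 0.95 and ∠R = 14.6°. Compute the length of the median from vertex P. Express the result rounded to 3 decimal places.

The third angle is ∠Q = 180° − ∠P − ∠R = 25.40°.
Law of sines: p = r·sin P/sin R ≈ 2.4225.
Law of sines: q = r·sin Q/sin R ≈ 1.6166.
Median from P: ½√(2·r² + 2·q² − p²) ≈ 0.53919.

0.539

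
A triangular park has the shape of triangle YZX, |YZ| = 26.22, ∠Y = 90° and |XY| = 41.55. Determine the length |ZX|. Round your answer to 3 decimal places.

By the law of cosines, |ZX|² = |XY|² + |YZ|² − 2·|XY|·|YZ|·cos Y = 2413.9, so |ZX| ≈ 49.131.

49.131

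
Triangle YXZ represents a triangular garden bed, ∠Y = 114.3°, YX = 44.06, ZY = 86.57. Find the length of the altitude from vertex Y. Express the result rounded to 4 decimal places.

By the law of cosines, XZ² = ZY² + YX² − 2·ZY·YX·cos Y = 12575, so XZ ≈ 112.14.
Area = ½·ZY·YX·sin Y ≈ 1738.2.
The altitude from Y has length 2·area/XZ ≈ 31.001.

h_Y ≈ 31.0006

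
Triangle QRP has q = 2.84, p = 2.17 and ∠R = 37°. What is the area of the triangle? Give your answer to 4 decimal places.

area ≈ 1.8544

Area = ½·p·q·sin R ≈ 1.8544.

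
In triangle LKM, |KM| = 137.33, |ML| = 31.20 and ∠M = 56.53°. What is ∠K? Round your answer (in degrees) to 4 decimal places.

By the law of cosines, |LK|² = |KM|² + |ML|² − 2·|KM|·|ML|·cos M = 15107, so |LK| ≈ 122.91.
Law of cosines again: cos K = (|LK|² + |KM|² − |ML|²)/(2·|LK|·|KM|) ≈ 0.97732, so ∠K ≈ 12.22°.

∠K ≈ 12.2249°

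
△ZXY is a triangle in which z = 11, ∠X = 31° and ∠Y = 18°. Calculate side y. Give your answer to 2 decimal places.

4.50

The third angle is ∠Z = 180° − ∠X − ∠Y = 131.00°.
Law of sines: y = z·sin Y/sin Z ≈ 4.504.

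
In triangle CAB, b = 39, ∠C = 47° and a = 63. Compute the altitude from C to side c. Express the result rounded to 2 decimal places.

38.86

By the law of cosines, c² = a² + b² − 2·a·b·cos C = 2138.7, so c ≈ 46.246.
Area = ½·a·b·sin C ≈ 898.47.
The altitude from C has length 2·area/c ≈ 38.856.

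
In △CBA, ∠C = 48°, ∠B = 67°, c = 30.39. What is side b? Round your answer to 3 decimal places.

The third angle is ∠A = 180° − ∠C − ∠B = 65.00°.
Law of sines: b = c·sin B/sin C ≈ 37.643.

37.643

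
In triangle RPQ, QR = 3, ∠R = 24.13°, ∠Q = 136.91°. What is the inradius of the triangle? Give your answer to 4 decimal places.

The third angle is ∠P = 180° − ∠Q − ∠R = 18.96°.
Law of sines: PQ = QR·sin R/sin P ≈ 3.7747.
Law of sines: RP = QR·sin Q/sin P ≈ 6.3078.
Area = ½·QR·PQ·sin Q ≈ 3.868.
Semiperimeter s = (3.7747+3+6.3078)/2 = 6.5412.
Inradius = area/s = 3.868/6.5412 ≈ 0.59133.

r ≈ 0.5913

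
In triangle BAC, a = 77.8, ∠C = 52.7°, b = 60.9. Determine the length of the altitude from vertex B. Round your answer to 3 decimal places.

h_B ≈ 61.888

By the law of cosines, c² = b² + a² − 2·b·a·cos C = 4019.3, so c ≈ 63.398.
Area = ½·b·a·sin C ≈ 1884.5.
The altitude from B has length 2·area/b ≈ 61.888.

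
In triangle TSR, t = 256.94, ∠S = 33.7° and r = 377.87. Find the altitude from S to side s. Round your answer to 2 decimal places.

By the law of cosines, s² = r² + t² − 2·r·t·cos S = 47255, so s ≈ 217.38.
Area = ½·r·t·sin S ≈ 26935.
The altitude from S has length 2·area/s ≈ 247.81.

247.81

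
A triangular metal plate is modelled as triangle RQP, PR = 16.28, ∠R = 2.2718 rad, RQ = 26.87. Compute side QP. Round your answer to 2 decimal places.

39.39

By the law of cosines, QP² = PR² + RQ² − 2·PR·RQ·cos R = 1551.3, so QP ≈ 39.387.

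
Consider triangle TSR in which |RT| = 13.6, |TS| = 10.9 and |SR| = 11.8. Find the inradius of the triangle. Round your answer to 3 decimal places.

r ≈ 3.397

Semiperimeter s = (11.8 + 13.6 + 10.9)/2 = 18.15.
Heron's formula: area = √(18.15·6.35·4.55·7.25) ≈ 61.659.
Inradius = area/s = 61.659/18.15 ≈ 3.3972.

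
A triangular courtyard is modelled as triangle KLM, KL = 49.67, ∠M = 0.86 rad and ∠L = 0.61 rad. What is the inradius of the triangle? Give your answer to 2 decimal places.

r ≈ 12.17

The third angle is ∠K = π − ∠L − ∠M = 1.672 rad.
Law of sines: LM = KL·sin K/sin M ≈ 65.209.
Law of sines: MK = KL·sin L/sin M ≈ 37.546.
Area = ½·KL·LM·sin L ≈ 927.73.
Semiperimeter s = (65.209+37.546+49.67)/2 = 76.213.
Inradius = area/s = 927.73/76.213 ≈ 12.173.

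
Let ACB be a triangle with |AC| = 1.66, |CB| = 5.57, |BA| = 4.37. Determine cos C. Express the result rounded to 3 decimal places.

By the law of cosines, cos C = (|AC|² + |CB|² − |BA|²) / (2·|AC|·|CB|) ≈ 0.79403, so ∠C ≈ 37.44°.

cos C ≈ 0.794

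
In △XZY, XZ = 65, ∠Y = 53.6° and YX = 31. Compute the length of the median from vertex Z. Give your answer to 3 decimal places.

Law of sines: sin Z = YX·sin Y/XZ ≈ 0.38387.
Since XZ ≥ YX, only the acute value applies: ∠Z ≈ 22.57°.
Then ∠X = 180° − ∠Y − ∠Z ≈ 103.83°.
Law of sines gives ZY = XZ·sin X/sin Y ≈ 78.416.
Median from Z: ½√(2·XZ² + 2·ZY² − YX²) ≈ 70.333.

70.333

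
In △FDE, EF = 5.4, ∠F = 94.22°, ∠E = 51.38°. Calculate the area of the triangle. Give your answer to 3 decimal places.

The third angle is ∠D = 180° − ∠E − ∠F = 34.40°.
Law of sines: DE = EF·sin F/sin D ≈ 9.5322.
Law of sines: FD = EF·sin E/sin D ≈ 7.4678.
Area = ½·EF·DE·sin E ≈ 20.108.

area ≈ 20.108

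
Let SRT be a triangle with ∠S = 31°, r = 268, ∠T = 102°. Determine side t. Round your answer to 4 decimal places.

The third angle is ∠R = 180° − ∠T − ∠S = 47.00°.
Law of sines: t = r·sin T/sin R ≈ 358.44.

358.4361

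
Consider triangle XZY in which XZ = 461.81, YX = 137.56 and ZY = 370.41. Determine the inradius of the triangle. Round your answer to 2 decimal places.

Semiperimeter s = (370.41 + 137.56 + 461.81)/2 = 484.89.
Heron's formula: area = √(484.89·114.48·347.33·23.08) ≈ 21095.
Inradius = area/s = 21095/484.89 ≈ 43.504.

r ≈ 43.50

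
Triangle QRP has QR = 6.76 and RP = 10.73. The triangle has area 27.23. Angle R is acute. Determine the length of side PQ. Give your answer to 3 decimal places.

8.063

From area = ½·QR·RP·sin R, we get sin R = 2·area/(QR·RP) ≈ 0.75081.
Taking the acute solution, ∠R ≈ 48.66°.
Law of cosines then gives PQ ≈ 8.0629.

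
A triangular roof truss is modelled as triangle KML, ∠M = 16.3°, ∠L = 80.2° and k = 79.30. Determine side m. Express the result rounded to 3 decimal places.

22.401

The third angle is ∠K = 180° − ∠M − ∠L = 83.50°.
Law of sines: m = k·sin M/sin K ≈ 22.401.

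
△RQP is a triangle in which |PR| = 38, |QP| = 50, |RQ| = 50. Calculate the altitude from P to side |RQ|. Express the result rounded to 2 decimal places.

Semiperimeter s = (50 + 38 + 50)/2 = 69.
Heron's formula: area = √(69·19·31·19) ≈ 878.74.
The altitude from P has length 2·area/|RQ| ≈ 35.149.

h_P ≈ 35.15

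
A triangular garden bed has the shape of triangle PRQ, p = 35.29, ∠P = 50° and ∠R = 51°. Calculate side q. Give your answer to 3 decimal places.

45.221

The third angle is ∠Q = 180° − ∠P − ∠R = 79.00°.
Law of sines: q = p·sin Q/sin P ≈ 45.221.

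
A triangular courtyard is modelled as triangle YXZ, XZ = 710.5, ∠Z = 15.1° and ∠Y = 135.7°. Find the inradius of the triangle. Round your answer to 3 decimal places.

The third angle is ∠X = 180° − ∠Z − ∠Y = 29.20°.
Law of sines: ZY = XZ·sin X/sin Y ≈ 496.3.
Law of sines: YX = XZ·sin Z/sin Y ≈ 265.01.
Area = ½·XZ·ZY·sin Z ≈ 45930.
Semiperimeter s = (710.5+496.3+265.01)/2 = 735.91.
Inradius = area/s = 45930/735.91 ≈ 62.413.

62.413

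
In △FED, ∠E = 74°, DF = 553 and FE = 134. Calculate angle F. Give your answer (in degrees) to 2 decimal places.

Law of sines: sin D = FE·sin E/DF ≈ 0.23293.
Since DF ≥ FE, only the acute value applies: ∠D ≈ 13.47°.
Then ∠F = 180° − ∠E − ∠D ≈ 92.53°.

92.53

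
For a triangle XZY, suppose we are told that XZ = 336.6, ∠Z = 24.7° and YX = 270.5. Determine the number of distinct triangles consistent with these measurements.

2

XZ·sin Z = 336.6·sin(24.7°) ≈ 140.7.
Since XZ sin Z < YX < XZ (140.7 < 270.5 < 336.6), two triangles exist.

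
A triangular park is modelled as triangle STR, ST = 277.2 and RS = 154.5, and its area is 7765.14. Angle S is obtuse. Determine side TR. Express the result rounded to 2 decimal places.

424.89

From area = ½·RS·ST·sin S, we get sin S = 2·area/(RS·ST) ≈ 0.36262.
Taking the obtuse solution, ∠S ≈ 158.74°.
Law of cosines then gives TR ≈ 424.89.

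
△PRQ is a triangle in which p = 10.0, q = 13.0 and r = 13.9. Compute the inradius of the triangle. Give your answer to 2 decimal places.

3.37

Semiperimeter s = (10 + 13.9 + 13)/2 = 18.45.
Heron's formula: area = √(18.45·8.45·4.55·5.45) ≈ 62.177.
Inradius = area/s = 62.177/18.45 ≈ 3.37.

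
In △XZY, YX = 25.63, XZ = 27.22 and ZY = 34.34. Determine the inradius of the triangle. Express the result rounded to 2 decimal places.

r ≈ 7.90

Semiperimeter s = (34.34 + 25.63 + 27.22)/2 = 43.595.
Heron's formula: area = √(43.595·9.255·17.965·16.375) ≈ 344.52.
Inradius = area/s = 344.52/43.595 ≈ 7.9027.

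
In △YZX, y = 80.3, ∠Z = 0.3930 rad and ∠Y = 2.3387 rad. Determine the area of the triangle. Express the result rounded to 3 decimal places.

The third angle is ∠X = π − ∠Y − ∠Z = 0.4099 rad.
Law of sines: z = y·sin Z/sin Y ≈ 42.748.
Law of sines: x = y·sin X/sin Y ≈ 44.484.
Area = ½·y·z·sin X ≈ 683.98.

area ≈ 683.982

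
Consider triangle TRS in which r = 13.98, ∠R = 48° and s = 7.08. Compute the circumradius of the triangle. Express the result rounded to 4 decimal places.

Law of sines: sin S = s·sin R/r ≈ 0.37636.
Since r ≥ s, only the acute value applies: ∠S ≈ 22.11°.
Then ∠T = 180° − ∠R − ∠S ≈ 109.89°.
Law of sines gives t = r·sin T/sin R ≈ 17.69.
Circumradius = r/(2 sin R) ≈ 9.406.

9.4060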